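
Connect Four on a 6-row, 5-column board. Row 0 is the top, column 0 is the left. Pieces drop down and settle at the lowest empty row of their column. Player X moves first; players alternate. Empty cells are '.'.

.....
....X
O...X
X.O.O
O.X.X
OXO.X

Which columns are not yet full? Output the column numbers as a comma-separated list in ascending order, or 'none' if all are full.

col 0: top cell = '.' → open
col 1: top cell = '.' → open
col 2: top cell = '.' → open
col 3: top cell = '.' → open
col 4: top cell = '.' → open

Answer: 0,1,2,3,4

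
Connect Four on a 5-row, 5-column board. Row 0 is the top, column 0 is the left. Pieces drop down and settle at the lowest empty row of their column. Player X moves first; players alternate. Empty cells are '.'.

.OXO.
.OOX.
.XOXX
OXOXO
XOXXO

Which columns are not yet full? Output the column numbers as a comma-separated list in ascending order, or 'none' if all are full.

col 0: top cell = '.' → open
col 1: top cell = 'O' → FULL
col 2: top cell = 'X' → FULL
col 3: top cell = 'O' → FULL
col 4: top cell = '.' → open

Answer: 0,4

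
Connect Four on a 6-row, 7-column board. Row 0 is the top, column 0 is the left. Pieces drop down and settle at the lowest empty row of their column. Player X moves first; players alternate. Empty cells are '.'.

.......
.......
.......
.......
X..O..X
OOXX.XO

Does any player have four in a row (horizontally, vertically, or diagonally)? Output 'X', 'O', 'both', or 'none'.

none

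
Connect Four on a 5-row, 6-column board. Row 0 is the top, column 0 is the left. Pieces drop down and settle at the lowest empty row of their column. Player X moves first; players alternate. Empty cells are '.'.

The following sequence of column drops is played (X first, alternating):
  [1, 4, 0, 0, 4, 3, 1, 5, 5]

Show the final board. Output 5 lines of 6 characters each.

Answer: ......
......
......
OX..XX
XX.OOO

Derivation:
Move 1: X drops in col 1, lands at row 4
Move 2: O drops in col 4, lands at row 4
Move 3: X drops in col 0, lands at row 4
Move 4: O drops in col 0, lands at row 3
Move 5: X drops in col 4, lands at row 3
Move 6: O drops in col 3, lands at row 4
Move 7: X drops in col 1, lands at row 3
Move 8: O drops in col 5, lands at row 4
Move 9: X drops in col 5, lands at row 3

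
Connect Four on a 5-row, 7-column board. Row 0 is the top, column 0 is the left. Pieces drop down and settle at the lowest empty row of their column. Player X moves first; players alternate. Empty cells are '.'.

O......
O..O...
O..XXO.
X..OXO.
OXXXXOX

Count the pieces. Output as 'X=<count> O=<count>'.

X=9 O=9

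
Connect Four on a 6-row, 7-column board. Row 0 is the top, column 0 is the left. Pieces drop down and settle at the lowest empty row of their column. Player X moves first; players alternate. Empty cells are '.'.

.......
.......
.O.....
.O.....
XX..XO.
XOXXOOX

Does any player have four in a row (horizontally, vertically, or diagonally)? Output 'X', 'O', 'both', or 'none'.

none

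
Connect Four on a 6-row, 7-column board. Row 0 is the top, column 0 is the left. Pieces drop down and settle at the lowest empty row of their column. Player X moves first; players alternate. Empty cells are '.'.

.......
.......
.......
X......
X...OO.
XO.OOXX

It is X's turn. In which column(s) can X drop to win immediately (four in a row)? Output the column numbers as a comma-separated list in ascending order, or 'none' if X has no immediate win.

col 0: drop X → WIN!
col 1: drop X → no win
col 2: drop X → no win
col 3: drop X → no win
col 4: drop X → no win
col 5: drop X → no win
col 6: drop X → no win

Answer: 0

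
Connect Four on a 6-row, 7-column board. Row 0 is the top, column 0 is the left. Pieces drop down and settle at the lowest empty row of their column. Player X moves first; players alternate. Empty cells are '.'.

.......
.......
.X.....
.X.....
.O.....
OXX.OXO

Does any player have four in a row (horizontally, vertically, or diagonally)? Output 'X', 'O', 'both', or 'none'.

none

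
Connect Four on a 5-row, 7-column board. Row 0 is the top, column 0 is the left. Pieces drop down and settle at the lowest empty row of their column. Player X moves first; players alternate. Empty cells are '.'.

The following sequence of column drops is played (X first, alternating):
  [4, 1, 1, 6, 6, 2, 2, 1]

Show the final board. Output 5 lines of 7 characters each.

Move 1: X drops in col 4, lands at row 4
Move 2: O drops in col 1, lands at row 4
Move 3: X drops in col 1, lands at row 3
Move 4: O drops in col 6, lands at row 4
Move 5: X drops in col 6, lands at row 3
Move 6: O drops in col 2, lands at row 4
Move 7: X drops in col 2, lands at row 3
Move 8: O drops in col 1, lands at row 2

Answer: .......
.......
.O.....
.XX...X
.OO.X.O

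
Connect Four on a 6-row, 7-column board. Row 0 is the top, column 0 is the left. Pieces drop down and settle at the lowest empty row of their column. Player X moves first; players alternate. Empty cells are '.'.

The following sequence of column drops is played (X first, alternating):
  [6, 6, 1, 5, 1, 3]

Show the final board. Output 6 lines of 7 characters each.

Answer: .......
.......
.......
.......
.X....O
.X.O.OX

Derivation:
Move 1: X drops in col 6, lands at row 5
Move 2: O drops in col 6, lands at row 4
Move 3: X drops in col 1, lands at row 5
Move 4: O drops in col 5, lands at row 5
Move 5: X drops in col 1, lands at row 4
Move 6: O drops in col 3, lands at row 5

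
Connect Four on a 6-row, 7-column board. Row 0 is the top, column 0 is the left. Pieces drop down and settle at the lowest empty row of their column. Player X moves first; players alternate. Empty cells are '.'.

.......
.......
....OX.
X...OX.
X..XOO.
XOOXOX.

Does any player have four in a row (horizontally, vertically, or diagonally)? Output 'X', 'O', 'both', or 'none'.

O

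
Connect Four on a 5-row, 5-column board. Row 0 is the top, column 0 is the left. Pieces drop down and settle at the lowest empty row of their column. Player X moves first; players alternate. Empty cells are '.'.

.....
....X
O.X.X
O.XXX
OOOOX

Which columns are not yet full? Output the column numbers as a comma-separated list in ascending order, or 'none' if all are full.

Answer: 0,1,2,3,4

Derivation:
col 0: top cell = '.' → open
col 1: top cell = '.' → open
col 2: top cell = '.' → open
col 3: top cell = '.' → open
col 4: top cell = '.' → open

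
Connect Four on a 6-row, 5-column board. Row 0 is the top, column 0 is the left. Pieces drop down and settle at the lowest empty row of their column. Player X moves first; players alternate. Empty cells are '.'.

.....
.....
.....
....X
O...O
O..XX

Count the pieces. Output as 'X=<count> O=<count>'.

X=3 O=3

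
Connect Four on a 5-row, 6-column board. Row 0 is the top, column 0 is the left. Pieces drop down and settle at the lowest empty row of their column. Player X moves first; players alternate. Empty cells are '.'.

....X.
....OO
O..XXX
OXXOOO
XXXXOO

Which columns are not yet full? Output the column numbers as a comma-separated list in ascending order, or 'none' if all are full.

Answer: 0,1,2,3,5

Derivation:
col 0: top cell = '.' → open
col 1: top cell = '.' → open
col 2: top cell = '.' → open
col 3: top cell = '.' → open
col 4: top cell = 'X' → FULL
col 5: top cell = '.' → open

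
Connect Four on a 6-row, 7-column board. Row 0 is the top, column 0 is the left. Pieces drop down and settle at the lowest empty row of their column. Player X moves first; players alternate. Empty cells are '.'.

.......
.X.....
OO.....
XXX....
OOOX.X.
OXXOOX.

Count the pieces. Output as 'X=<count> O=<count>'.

X=9 O=8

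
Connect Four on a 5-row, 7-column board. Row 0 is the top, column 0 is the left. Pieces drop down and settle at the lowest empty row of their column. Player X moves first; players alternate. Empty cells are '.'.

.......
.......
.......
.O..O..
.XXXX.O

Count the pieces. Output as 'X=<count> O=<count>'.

X=4 O=3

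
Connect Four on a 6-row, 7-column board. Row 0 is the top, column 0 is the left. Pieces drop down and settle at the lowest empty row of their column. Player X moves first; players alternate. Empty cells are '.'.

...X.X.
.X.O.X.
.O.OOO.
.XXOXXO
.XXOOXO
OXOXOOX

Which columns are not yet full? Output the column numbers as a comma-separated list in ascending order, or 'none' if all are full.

col 0: top cell = '.' → open
col 1: top cell = '.' → open
col 2: top cell = '.' → open
col 3: top cell = 'X' → FULL
col 4: top cell = '.' → open
col 5: top cell = 'X' → FULL
col 6: top cell = '.' → open

Answer: 0,1,2,4,6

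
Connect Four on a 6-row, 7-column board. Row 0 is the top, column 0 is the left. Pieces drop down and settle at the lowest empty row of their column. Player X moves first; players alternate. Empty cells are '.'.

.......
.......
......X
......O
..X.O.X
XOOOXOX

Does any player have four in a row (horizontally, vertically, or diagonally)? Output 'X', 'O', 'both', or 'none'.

none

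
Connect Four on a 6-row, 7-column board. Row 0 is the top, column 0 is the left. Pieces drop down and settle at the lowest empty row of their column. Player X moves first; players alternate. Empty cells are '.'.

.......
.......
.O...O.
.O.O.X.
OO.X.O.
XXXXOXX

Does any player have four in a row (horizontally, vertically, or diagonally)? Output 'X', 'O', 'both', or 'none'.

X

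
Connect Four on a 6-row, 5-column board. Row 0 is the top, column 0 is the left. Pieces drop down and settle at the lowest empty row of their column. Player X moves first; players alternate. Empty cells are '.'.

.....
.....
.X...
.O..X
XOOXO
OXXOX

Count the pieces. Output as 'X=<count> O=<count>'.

X=7 O=6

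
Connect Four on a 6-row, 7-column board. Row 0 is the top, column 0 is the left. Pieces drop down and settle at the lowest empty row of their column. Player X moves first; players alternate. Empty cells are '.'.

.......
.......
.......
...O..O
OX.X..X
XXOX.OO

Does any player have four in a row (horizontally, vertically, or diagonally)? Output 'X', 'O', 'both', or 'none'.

none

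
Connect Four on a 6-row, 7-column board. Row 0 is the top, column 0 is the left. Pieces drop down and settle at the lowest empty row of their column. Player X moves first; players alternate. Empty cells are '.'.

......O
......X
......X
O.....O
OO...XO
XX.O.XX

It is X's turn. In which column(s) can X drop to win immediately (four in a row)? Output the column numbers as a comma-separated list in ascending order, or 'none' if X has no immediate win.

Answer: none

Derivation:
col 0: drop X → no win
col 1: drop X → no win
col 2: drop X → no win
col 3: drop X → no win
col 4: drop X → no win
col 5: drop X → no win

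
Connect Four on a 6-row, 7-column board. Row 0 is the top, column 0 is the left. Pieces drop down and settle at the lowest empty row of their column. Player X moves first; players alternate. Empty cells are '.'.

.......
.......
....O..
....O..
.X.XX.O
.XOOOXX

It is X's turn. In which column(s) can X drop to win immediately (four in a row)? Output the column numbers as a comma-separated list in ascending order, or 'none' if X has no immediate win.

Answer: 2

Derivation:
col 0: drop X → no win
col 1: drop X → no win
col 2: drop X → WIN!
col 3: drop X → no win
col 4: drop X → no win
col 5: drop X → no win
col 6: drop X → no win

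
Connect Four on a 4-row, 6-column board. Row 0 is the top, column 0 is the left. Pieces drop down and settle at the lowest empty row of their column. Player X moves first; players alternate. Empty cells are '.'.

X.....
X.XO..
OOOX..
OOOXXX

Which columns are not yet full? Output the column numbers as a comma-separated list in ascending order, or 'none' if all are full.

col 0: top cell = 'X' → FULL
col 1: top cell = '.' → open
col 2: top cell = '.' → open
col 3: top cell = '.' → open
col 4: top cell = '.' → open
col 5: top cell = '.' → open

Answer: 1,2,3,4,5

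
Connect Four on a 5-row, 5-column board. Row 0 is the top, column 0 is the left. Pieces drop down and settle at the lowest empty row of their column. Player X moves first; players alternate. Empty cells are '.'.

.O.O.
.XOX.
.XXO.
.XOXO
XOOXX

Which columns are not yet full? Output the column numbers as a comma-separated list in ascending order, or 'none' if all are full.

Answer: 0,2,4

Derivation:
col 0: top cell = '.' → open
col 1: top cell = 'O' → FULL
col 2: top cell = '.' → open
col 3: top cell = 'O' → FULL
col 4: top cell = '.' → open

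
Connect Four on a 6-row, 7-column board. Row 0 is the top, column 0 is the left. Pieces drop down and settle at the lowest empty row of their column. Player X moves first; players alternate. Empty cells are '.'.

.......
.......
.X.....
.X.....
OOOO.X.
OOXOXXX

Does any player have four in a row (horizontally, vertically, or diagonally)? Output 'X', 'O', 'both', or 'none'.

O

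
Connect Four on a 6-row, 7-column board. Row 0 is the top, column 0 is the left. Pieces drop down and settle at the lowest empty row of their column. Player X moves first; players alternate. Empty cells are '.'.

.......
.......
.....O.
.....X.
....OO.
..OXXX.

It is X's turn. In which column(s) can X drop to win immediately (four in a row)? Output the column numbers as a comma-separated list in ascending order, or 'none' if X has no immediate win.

Answer: 6

Derivation:
col 0: drop X → no win
col 1: drop X → no win
col 2: drop X → no win
col 3: drop X → no win
col 4: drop X → no win
col 5: drop X → no win
col 6: drop X → WIN!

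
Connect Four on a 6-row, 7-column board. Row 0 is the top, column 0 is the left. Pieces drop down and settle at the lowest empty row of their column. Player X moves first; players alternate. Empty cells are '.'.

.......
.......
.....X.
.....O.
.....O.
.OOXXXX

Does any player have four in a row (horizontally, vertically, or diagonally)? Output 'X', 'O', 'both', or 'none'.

X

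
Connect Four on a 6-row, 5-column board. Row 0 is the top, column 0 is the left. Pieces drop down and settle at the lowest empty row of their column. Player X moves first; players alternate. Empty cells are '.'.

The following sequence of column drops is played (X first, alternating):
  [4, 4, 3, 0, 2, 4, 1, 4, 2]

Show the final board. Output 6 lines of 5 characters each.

Move 1: X drops in col 4, lands at row 5
Move 2: O drops in col 4, lands at row 4
Move 3: X drops in col 3, lands at row 5
Move 4: O drops in col 0, lands at row 5
Move 5: X drops in col 2, lands at row 5
Move 6: O drops in col 4, lands at row 3
Move 7: X drops in col 1, lands at row 5
Move 8: O drops in col 4, lands at row 2
Move 9: X drops in col 2, lands at row 4

Answer: .....
.....
....O
....O
..X.O
OXXXX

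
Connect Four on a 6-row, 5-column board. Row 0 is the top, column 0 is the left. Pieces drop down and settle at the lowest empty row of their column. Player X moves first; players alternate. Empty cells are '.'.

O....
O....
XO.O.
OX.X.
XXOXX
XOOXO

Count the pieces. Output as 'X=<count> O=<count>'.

X=9 O=9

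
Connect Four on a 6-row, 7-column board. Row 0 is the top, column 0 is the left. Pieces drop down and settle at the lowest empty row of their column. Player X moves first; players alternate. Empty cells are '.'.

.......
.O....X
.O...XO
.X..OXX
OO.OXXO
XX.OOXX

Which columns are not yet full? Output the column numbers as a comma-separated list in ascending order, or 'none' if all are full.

col 0: top cell = '.' → open
col 1: top cell = '.' → open
col 2: top cell = '.' → open
col 3: top cell = '.' → open
col 4: top cell = '.' → open
col 5: top cell = '.' → open
col 6: top cell = '.' → open

Answer: 0,1,2,3,4,5,6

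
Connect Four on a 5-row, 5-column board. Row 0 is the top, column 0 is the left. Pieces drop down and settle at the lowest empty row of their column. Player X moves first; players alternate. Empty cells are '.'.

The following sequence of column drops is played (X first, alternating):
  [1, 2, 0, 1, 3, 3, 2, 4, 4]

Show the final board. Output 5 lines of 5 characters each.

Answer: .....
.....
.....
.OXOX
XXOXO

Derivation:
Move 1: X drops in col 1, lands at row 4
Move 2: O drops in col 2, lands at row 4
Move 3: X drops in col 0, lands at row 4
Move 4: O drops in col 1, lands at row 3
Move 5: X drops in col 3, lands at row 4
Move 6: O drops in col 3, lands at row 3
Move 7: X drops in col 2, lands at row 3
Move 8: O drops in col 4, lands at row 4
Move 9: X drops in col 4, lands at row 3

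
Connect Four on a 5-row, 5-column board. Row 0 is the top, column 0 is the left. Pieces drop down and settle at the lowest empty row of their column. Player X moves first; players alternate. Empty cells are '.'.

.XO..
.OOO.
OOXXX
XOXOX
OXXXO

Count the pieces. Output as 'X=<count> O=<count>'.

X=10 O=10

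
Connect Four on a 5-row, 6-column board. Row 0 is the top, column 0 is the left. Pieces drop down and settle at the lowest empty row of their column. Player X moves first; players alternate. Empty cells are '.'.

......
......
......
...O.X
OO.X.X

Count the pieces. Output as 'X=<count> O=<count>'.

X=3 O=3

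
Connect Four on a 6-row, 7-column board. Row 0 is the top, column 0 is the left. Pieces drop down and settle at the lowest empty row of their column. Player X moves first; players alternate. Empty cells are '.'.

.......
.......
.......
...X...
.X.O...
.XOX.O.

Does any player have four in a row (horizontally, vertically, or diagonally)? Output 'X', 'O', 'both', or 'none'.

none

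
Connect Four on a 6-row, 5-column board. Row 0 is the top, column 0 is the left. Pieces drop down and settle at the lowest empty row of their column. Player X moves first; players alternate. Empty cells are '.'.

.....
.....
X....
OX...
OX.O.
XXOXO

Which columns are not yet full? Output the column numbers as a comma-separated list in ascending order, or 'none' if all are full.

Answer: 0,1,2,3,4

Derivation:
col 0: top cell = '.' → open
col 1: top cell = '.' → open
col 2: top cell = '.' → open
col 3: top cell = '.' → open
col 4: top cell = '.' → open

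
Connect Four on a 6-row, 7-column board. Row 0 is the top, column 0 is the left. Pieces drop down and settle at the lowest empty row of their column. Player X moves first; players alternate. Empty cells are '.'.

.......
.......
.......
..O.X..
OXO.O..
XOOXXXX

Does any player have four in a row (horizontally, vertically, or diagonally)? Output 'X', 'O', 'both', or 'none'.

X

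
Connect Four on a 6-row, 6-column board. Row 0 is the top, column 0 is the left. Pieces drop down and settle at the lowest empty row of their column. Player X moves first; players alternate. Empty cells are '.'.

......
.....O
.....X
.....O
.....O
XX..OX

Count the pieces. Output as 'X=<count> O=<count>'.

X=4 O=4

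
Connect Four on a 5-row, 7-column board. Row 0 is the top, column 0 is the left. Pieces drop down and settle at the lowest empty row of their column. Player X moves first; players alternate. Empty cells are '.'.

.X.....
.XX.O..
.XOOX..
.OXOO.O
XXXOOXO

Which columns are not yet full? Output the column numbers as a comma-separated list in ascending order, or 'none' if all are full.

Answer: 0,2,3,4,5,6

Derivation:
col 0: top cell = '.' → open
col 1: top cell = 'X' → FULL
col 2: top cell = '.' → open
col 3: top cell = '.' → open
col 4: top cell = '.' → open
col 5: top cell = '.' → open
col 6: top cell = '.' → open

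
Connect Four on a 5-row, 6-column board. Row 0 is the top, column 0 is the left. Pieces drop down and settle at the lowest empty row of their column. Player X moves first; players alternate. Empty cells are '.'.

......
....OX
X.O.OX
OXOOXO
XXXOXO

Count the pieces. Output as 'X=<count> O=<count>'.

X=9 O=9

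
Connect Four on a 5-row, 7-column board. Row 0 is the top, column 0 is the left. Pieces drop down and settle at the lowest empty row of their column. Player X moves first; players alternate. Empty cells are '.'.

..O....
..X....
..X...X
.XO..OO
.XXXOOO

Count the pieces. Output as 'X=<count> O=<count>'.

X=7 O=7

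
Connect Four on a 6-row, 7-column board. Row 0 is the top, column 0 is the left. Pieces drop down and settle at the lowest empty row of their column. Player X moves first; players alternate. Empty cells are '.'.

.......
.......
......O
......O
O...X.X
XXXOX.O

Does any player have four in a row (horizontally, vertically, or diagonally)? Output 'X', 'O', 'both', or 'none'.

none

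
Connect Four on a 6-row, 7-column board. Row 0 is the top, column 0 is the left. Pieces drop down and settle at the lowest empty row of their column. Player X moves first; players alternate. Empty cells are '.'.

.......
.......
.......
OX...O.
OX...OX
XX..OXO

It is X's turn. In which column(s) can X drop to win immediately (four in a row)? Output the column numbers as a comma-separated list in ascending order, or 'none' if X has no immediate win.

col 0: drop X → no win
col 1: drop X → WIN!
col 2: drop X → no win
col 3: drop X → no win
col 4: drop X → no win
col 5: drop X → no win
col 6: drop X → no win

Answer: 1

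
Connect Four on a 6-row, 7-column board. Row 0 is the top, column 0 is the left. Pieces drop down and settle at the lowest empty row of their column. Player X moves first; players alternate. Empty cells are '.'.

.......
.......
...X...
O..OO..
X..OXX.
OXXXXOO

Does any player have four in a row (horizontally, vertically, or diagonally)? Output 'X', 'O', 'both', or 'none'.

X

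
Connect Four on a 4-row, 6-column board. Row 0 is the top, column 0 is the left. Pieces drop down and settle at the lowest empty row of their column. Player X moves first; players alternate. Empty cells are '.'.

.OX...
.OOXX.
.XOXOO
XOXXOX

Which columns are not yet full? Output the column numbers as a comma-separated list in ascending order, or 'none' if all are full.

Answer: 0,3,4,5

Derivation:
col 0: top cell = '.' → open
col 1: top cell = 'O' → FULL
col 2: top cell = 'X' → FULL
col 3: top cell = '.' → open
col 4: top cell = '.' → open
col 5: top cell = '.' → open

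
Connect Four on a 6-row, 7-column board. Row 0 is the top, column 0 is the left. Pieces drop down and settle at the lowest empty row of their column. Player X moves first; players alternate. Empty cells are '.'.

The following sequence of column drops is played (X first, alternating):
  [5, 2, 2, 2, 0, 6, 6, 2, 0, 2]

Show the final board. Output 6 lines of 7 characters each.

Answer: .......
..O....
..O....
..O....
X.X...X
X.O..XO

Derivation:
Move 1: X drops in col 5, lands at row 5
Move 2: O drops in col 2, lands at row 5
Move 3: X drops in col 2, lands at row 4
Move 4: O drops in col 2, lands at row 3
Move 5: X drops in col 0, lands at row 5
Move 6: O drops in col 6, lands at row 5
Move 7: X drops in col 6, lands at row 4
Move 8: O drops in col 2, lands at row 2
Move 9: X drops in col 0, lands at row 4
Move 10: O drops in col 2, lands at row 1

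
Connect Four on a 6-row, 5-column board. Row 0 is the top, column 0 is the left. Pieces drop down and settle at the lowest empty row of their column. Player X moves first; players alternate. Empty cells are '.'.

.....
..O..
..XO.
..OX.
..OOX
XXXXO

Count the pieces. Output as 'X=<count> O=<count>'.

X=7 O=6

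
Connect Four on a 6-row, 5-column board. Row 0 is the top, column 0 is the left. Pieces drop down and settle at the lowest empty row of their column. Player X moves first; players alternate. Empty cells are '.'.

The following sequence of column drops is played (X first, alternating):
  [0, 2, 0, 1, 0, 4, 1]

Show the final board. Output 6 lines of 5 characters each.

Answer: .....
.....
.....
X....
XX...
XOO.O

Derivation:
Move 1: X drops in col 0, lands at row 5
Move 2: O drops in col 2, lands at row 5
Move 3: X drops in col 0, lands at row 4
Move 4: O drops in col 1, lands at row 5
Move 5: X drops in col 0, lands at row 3
Move 6: O drops in col 4, lands at row 5
Move 7: X drops in col 1, lands at row 4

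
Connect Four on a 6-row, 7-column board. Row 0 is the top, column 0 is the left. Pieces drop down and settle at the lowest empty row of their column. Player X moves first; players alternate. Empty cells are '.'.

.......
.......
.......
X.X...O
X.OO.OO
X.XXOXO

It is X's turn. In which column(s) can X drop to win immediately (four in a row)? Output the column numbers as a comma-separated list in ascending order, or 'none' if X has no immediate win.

Answer: 0,1

Derivation:
col 0: drop X → WIN!
col 1: drop X → WIN!
col 2: drop X → no win
col 3: drop X → no win
col 4: drop X → no win
col 5: drop X → no win
col 6: drop X → no win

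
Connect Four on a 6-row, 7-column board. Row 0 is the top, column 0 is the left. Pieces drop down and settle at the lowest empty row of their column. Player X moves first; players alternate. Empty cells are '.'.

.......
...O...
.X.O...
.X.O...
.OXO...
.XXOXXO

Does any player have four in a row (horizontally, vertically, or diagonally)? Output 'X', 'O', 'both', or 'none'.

O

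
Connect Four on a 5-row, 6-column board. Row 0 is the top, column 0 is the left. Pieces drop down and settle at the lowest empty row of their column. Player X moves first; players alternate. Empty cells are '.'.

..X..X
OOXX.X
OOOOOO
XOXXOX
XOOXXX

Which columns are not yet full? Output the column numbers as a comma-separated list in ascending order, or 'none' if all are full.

Answer: 0,1,3,4

Derivation:
col 0: top cell = '.' → open
col 1: top cell = '.' → open
col 2: top cell = 'X' → FULL
col 3: top cell = '.' → open
col 4: top cell = '.' → open
col 5: top cell = 'X' → FULL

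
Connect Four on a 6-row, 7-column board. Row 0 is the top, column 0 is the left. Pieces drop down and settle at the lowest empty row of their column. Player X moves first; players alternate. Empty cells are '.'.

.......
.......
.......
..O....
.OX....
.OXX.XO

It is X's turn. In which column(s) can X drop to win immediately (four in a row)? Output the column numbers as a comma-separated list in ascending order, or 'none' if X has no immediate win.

Answer: 4

Derivation:
col 0: drop X → no win
col 1: drop X → no win
col 2: drop X → no win
col 3: drop X → no win
col 4: drop X → WIN!
col 5: drop X → no win
col 6: drop X → no win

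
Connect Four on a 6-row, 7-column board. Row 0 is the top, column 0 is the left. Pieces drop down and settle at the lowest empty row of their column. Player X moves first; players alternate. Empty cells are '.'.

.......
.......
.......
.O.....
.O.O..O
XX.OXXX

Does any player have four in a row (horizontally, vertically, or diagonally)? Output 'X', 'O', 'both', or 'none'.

none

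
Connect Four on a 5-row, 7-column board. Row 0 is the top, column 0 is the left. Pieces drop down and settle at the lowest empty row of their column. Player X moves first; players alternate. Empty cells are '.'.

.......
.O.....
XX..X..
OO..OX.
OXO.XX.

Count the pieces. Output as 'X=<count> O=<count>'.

X=7 O=6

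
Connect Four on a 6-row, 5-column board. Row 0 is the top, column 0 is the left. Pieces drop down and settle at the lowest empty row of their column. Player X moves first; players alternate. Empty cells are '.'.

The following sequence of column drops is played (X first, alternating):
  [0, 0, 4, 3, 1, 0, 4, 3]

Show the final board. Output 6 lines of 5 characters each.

Move 1: X drops in col 0, lands at row 5
Move 2: O drops in col 0, lands at row 4
Move 3: X drops in col 4, lands at row 5
Move 4: O drops in col 3, lands at row 5
Move 5: X drops in col 1, lands at row 5
Move 6: O drops in col 0, lands at row 3
Move 7: X drops in col 4, lands at row 4
Move 8: O drops in col 3, lands at row 4

Answer: .....
.....
.....
O....
O..OX
XX.OX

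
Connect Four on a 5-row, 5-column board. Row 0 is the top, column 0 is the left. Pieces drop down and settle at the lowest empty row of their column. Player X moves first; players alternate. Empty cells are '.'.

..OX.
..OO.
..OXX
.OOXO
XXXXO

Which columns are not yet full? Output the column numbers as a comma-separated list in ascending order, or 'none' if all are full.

Answer: 0,1,4

Derivation:
col 0: top cell = '.' → open
col 1: top cell = '.' → open
col 2: top cell = 'O' → FULL
col 3: top cell = 'X' → FULL
col 4: top cell = '.' → open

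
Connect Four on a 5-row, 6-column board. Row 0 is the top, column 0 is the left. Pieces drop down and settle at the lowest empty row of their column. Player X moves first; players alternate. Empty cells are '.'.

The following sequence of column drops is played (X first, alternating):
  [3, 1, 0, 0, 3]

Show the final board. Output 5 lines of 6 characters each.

Move 1: X drops in col 3, lands at row 4
Move 2: O drops in col 1, lands at row 4
Move 3: X drops in col 0, lands at row 4
Move 4: O drops in col 0, lands at row 3
Move 5: X drops in col 3, lands at row 3

Answer: ......
......
......
O..X..
XO.X..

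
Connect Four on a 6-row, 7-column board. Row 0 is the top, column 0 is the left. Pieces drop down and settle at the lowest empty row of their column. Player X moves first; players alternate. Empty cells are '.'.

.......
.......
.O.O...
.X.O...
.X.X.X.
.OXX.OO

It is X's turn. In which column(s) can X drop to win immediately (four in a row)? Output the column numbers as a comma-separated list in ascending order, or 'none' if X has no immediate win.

col 0: drop X → no win
col 1: drop X → no win
col 2: drop X → no win
col 3: drop X → no win
col 4: drop X → no win
col 5: drop X → no win
col 6: drop X → no win

Answer: none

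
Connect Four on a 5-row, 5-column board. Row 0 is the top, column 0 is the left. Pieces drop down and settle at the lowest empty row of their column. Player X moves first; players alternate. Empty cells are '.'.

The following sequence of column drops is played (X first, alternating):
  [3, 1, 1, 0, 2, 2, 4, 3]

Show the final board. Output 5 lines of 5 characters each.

Answer: .....
.....
.....
.XOO.
OOXXX

Derivation:
Move 1: X drops in col 3, lands at row 4
Move 2: O drops in col 1, lands at row 4
Move 3: X drops in col 1, lands at row 3
Move 4: O drops in col 0, lands at row 4
Move 5: X drops in col 2, lands at row 4
Move 6: O drops in col 2, lands at row 3
Move 7: X drops in col 4, lands at row 4
Move 8: O drops in col 3, lands at row 3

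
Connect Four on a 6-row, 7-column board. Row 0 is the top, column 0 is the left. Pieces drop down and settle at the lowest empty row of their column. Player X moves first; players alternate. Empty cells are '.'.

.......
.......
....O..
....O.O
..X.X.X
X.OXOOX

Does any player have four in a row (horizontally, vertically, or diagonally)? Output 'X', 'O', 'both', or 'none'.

none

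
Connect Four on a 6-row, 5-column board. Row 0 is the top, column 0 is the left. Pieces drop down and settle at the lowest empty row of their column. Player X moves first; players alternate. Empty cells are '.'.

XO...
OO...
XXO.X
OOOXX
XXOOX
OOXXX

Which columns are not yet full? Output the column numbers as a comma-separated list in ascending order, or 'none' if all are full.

col 0: top cell = 'X' → FULL
col 1: top cell = 'O' → FULL
col 2: top cell = '.' → open
col 3: top cell = '.' → open
col 4: top cell = '.' → open

Answer: 2,3,4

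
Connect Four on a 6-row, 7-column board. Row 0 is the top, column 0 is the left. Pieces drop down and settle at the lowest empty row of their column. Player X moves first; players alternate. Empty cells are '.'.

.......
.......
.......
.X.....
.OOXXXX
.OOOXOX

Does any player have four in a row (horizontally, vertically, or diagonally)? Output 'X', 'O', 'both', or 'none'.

X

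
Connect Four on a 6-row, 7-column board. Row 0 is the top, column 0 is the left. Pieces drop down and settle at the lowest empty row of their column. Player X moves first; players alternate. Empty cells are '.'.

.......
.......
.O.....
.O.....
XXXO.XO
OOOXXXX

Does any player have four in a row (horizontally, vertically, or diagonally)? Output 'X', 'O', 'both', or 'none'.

X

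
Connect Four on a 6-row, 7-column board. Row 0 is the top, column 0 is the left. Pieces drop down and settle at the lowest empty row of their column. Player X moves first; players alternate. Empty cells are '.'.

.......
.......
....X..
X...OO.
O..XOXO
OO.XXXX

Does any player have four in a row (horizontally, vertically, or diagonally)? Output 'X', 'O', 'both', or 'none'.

X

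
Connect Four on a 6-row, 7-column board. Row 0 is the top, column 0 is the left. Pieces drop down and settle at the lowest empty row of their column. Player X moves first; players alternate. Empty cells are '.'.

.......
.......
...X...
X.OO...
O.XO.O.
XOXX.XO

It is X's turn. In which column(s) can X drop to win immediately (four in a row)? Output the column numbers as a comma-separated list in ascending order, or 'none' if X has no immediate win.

Answer: 4

Derivation:
col 0: drop X → no win
col 1: drop X → no win
col 2: drop X → no win
col 3: drop X → no win
col 4: drop X → WIN!
col 5: drop X → no win
col 6: drop X → no win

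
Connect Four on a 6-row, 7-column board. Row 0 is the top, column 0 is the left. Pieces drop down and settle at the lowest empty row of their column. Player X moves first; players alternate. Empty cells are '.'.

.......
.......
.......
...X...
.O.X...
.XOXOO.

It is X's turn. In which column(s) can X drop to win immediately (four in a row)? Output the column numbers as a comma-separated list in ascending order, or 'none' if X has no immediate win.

Answer: 3

Derivation:
col 0: drop X → no win
col 1: drop X → no win
col 2: drop X → no win
col 3: drop X → WIN!
col 4: drop X → no win
col 5: drop X → no win
col 6: drop X → no win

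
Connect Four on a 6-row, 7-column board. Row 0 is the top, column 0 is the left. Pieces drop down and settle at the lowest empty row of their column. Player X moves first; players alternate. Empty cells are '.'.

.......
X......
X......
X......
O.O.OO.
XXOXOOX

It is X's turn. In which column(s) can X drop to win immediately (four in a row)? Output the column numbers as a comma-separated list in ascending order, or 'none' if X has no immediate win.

Answer: 0

Derivation:
col 0: drop X → WIN!
col 1: drop X → no win
col 2: drop X → no win
col 3: drop X → no win
col 4: drop X → no win
col 5: drop X → no win
col 6: drop X → no win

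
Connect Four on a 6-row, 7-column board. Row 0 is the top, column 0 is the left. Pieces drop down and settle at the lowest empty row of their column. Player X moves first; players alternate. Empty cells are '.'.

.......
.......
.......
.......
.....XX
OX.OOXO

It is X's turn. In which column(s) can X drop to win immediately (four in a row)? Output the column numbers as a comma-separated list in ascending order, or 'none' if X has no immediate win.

col 0: drop X → no win
col 1: drop X → no win
col 2: drop X → no win
col 3: drop X → no win
col 4: drop X → no win
col 5: drop X → no win
col 6: drop X → no win

Answer: none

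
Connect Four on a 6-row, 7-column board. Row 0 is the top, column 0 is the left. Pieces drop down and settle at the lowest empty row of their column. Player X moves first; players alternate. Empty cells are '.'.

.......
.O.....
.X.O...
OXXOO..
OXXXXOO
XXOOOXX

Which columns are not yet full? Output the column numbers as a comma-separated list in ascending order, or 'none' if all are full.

Answer: 0,1,2,3,4,5,6

Derivation:
col 0: top cell = '.' → open
col 1: top cell = '.' → open
col 2: top cell = '.' → open
col 3: top cell = '.' → open
col 4: top cell = '.' → open
col 5: top cell = '.' → open
col 6: top cell = '.' → open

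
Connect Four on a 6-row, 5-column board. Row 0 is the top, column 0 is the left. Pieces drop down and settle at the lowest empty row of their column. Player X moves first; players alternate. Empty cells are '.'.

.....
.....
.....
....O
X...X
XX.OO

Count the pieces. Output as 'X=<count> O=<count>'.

X=4 O=3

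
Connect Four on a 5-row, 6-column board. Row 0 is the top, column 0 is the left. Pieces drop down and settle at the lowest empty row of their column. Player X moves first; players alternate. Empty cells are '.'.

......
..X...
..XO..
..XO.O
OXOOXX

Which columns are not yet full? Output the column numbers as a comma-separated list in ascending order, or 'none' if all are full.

col 0: top cell = '.' → open
col 1: top cell = '.' → open
col 2: top cell = '.' → open
col 3: top cell = '.' → open
col 4: top cell = '.' → open
col 5: top cell = '.' → open

Answer: 0,1,2,3,4,5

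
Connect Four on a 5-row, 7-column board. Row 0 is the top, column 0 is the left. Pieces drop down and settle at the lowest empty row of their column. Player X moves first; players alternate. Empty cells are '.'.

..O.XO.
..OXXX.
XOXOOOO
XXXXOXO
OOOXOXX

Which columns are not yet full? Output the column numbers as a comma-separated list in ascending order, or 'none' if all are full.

Answer: 0,1,3,6

Derivation:
col 0: top cell = '.' → open
col 1: top cell = '.' → open
col 2: top cell = 'O' → FULL
col 3: top cell = '.' → open
col 4: top cell = 'X' → FULL
col 5: top cell = 'O' → FULL
col 6: top cell = '.' → open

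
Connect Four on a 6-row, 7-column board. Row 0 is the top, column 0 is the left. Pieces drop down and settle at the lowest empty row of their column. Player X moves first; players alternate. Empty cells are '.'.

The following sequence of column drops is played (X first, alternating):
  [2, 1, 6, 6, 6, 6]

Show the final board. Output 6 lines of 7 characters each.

Answer: .......
.......
......O
......X
......O
.OX...X

Derivation:
Move 1: X drops in col 2, lands at row 5
Move 2: O drops in col 1, lands at row 5
Move 3: X drops in col 6, lands at row 5
Move 4: O drops in col 6, lands at row 4
Move 5: X drops in col 6, lands at row 3
Move 6: O drops in col 6, lands at row 2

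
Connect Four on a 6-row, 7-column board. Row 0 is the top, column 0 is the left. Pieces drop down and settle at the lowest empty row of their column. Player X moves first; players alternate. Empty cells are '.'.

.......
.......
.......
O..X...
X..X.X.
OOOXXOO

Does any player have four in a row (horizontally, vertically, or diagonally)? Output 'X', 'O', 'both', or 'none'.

none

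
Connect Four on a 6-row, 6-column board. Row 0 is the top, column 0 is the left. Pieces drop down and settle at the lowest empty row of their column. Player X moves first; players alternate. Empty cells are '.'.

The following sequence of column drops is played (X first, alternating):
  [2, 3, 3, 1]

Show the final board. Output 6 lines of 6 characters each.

Move 1: X drops in col 2, lands at row 5
Move 2: O drops in col 3, lands at row 5
Move 3: X drops in col 3, lands at row 4
Move 4: O drops in col 1, lands at row 5

Answer: ......
......
......
......
...X..
.OXO..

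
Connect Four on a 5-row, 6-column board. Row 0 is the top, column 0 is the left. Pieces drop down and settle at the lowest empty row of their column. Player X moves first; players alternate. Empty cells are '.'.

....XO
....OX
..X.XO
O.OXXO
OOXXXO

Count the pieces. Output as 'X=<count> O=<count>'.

X=9 O=9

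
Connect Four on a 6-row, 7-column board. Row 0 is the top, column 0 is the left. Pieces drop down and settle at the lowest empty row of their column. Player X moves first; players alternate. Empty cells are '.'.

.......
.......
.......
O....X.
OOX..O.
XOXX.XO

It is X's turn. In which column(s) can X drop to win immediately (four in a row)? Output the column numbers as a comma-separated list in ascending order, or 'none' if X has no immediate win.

col 0: drop X → no win
col 1: drop X → no win
col 2: drop X → no win
col 3: drop X → no win
col 4: drop X → WIN!
col 5: drop X → no win
col 6: drop X → no win

Answer: 4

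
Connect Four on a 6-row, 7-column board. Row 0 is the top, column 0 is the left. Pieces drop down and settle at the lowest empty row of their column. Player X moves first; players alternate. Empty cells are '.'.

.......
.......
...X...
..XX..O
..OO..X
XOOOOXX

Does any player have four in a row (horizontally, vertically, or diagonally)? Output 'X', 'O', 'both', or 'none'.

O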